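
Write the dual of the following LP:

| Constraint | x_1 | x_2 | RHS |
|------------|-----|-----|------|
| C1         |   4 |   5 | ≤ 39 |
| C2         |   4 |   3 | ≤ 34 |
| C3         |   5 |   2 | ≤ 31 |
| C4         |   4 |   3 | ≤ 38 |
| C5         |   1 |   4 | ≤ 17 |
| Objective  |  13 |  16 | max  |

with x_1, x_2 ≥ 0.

Primal max cᵀx s.t. Ax ≤ b, x ≥ 0  →  Dual min bᵀy s.t. Aᵀy ≥ c, y ≥ 0.

Minimize: z = 39y1 + 34y2 + 31y3 + 38y4 + 17y5

Subject to:
  4y1 + 4y2 + 5y3 + 4y4 + y5 ≥ 13
  5y1 + 3y2 + 2y3 + 3y4 + 4y5 ≥ 16
  y1, y2, y3, y4, y5 ≥ 0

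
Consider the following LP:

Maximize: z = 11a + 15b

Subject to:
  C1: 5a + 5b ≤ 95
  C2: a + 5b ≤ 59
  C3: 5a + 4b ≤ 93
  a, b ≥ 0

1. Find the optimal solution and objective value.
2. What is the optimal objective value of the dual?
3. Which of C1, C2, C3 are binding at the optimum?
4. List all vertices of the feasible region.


1. a = 9, b = 10, z = 249
2. 249
3. C1, C2
4. (0, 0), (18.6, 0), (17, 2), (9, 10), (0, 11.8)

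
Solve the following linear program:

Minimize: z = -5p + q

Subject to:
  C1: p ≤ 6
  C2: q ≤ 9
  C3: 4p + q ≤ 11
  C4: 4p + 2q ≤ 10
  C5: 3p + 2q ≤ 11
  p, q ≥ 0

Evaluate the objective at each vertex of the feasible region:
  z(0, 0) = 0
  z(2.5, 0) = -12.5  ←
  z(0, 5) = 5
The minimum is at p = 2.5, q = 0.

p = 2.5, q = 0, z = -12.5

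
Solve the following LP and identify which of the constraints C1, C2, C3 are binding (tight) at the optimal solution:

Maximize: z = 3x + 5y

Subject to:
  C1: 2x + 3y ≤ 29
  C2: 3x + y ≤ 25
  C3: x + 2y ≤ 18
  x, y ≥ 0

At x = 4, y = 7, compute slack b - a·x for each constraint:
  C1: 29 − 29 = 0  (binding)
  C2: 25 − 19 = 6  (slack)
  C3: 18 − 18 = 0  (binding)

Optimal: x = 4, y = 7
Binding: C1, C3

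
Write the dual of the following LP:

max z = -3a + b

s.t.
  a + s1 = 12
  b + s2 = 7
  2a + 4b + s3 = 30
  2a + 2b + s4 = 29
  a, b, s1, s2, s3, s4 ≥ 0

Primal max cᵀx s.t. Ax ≤ b, x ≥ 0  →  Dual min bᵀy s.t. Aᵀy ≥ c, y ≥ 0.

Minimize: z = 12y1 + 7y2 + 30y3 + 29y4

Subject to:
  y1 + 2y3 + 2y4 ≥ -3
  y2 + 4y3 + 2y4 ≥ 1
  y1, y2, y3, y4 ≥ 0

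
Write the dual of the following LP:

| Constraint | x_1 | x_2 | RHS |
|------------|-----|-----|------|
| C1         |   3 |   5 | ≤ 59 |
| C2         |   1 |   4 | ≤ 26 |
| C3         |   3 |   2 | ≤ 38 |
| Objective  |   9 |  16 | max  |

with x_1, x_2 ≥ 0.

Primal max cᵀx s.t. Ax ≤ b, x ≥ 0  →  Dual min bᵀy s.t. Aᵀy ≥ c, y ≥ 0.

Minimize: z = 59y1 + 26y2 + 38y3

Subject to:
  3y1 + y2 + 3y3 ≥ 9
  5y1 + 4y2 + 2y3 ≥ 16
  y1, y2, y3 ≥ 0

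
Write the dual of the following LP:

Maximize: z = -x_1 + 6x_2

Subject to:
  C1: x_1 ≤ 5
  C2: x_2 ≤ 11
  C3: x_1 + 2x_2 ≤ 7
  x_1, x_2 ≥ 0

Primal max cᵀx s.t. Ax ≤ b, x ≥ 0  →  Dual min bᵀy s.t. Aᵀy ≥ c, y ≥ 0.

Minimize: z = 5y1 + 11y2 + 7y3

Subject to:
  y1 + y3 ≥ -1
  y2 + 2y3 ≥ 6
  y1, y2, y3 ≥ 0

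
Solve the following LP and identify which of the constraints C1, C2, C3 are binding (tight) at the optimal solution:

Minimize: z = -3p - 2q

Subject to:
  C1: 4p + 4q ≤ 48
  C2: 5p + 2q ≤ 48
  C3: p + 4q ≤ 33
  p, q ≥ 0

At p = 8, q = 4, compute slack b - a·x for each constraint:
  C1: 48 − 48 = 0  (binding)
  C2: 48 − 48 = 0  (binding)
  C3: 33 − 24 = 9  (slack)

Optimal: p = 8, q = 4
Binding: C1, C2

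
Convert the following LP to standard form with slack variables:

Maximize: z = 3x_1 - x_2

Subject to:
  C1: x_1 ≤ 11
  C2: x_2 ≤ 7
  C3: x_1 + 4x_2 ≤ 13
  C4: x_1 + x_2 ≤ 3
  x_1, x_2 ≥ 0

max z = 3x_1 - x_2

s.t.
  x_1 + s1 = 11
  x_2 + s2 = 7
  x_1 + 4x_2 + s3 = 13
  x_1 + x_2 + s4 = 3
  x_1, x_2, s1, s2, s3, s4 ≥ 0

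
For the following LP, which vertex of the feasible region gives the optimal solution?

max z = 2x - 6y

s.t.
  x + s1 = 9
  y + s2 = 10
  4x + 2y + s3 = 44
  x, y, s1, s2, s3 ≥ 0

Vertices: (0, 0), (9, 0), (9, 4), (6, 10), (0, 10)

Evaluate the objective at each vertex of the feasible region:
  z(0, 0) = 0
  z(9, 0) = 18  ←
  z(9, 4) = -6
  z(6, 10) = -48
  z(0, 10) = -60
The maximum is at x = 9, y = 0.

(9, 0)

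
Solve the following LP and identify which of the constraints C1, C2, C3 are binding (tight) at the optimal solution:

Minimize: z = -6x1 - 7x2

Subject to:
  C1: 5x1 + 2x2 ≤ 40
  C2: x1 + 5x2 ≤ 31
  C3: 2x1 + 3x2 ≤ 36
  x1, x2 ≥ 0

At x1 = 6, x2 = 5, compute slack b - a·x for each constraint:
  C1: 40 − 40 = 0  (binding)
  C2: 31 − 31 = 0  (binding)
  C3: 36 − 27 = 9  (slack)

Optimal: x1 = 6, x2 = 5
Binding: C1, C2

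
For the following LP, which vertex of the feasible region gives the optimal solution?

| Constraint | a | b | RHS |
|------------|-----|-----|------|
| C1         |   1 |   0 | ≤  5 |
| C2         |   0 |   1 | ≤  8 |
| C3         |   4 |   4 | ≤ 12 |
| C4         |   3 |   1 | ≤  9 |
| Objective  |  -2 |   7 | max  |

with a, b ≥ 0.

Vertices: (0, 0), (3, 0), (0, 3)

Evaluate the objective at each vertex of the feasible region:
  z(0, 0) = 0
  z(3, 0) = -6
  z(0, 3) = 21  ←
The maximum is at a = 0, b = 3.

(0, 3)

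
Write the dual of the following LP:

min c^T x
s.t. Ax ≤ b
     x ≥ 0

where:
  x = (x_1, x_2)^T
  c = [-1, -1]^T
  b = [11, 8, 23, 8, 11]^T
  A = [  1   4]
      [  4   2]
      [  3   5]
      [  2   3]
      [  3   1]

Primal min cᵀx s.t. Ax ≤ b, x ≥ 0  →  Dual max −bᵀy s.t. Aᵀy ≥ −c, y ≥ 0.

Maximize: z = -11y1 - 8y2 - 23y3 - 8y4 - 11y5

Subject to:
  y1 + 4y2 + 3y3 + 2y4 + 3y5 ≥ 1
  4y1 + 2y2 + 5y3 + 3y4 + y5 ≥ 1
  y1, y2, y3, y4, y5 ≥ 0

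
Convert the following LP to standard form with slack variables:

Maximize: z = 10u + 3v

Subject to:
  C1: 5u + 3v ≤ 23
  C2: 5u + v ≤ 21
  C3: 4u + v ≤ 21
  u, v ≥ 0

max z = 10u + 3v

s.t.
  5u + 3v + s1 = 23
  5u + v + s2 = 21
  4u + v + s3 = 21
  u, v, s1, s2, s3 ≥ 0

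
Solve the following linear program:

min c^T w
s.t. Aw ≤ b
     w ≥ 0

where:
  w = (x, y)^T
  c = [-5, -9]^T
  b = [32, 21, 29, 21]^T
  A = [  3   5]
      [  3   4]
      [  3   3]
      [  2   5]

Evaluate the objective at each vertex of the feasible region:
  z(0, 0) = 0
  z(7, 0) = -35
  z(3, 3) = -42  ←
  z(0, 4.2) = -37.8
The minimum is at x = 3, y = 3.

x = 3, y = 3, z = -42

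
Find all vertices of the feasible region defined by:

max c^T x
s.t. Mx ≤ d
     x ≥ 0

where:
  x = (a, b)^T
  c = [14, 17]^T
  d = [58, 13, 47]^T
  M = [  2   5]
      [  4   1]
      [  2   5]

(0, 0), (3.25, 0), (1, 9), (0, 9.4)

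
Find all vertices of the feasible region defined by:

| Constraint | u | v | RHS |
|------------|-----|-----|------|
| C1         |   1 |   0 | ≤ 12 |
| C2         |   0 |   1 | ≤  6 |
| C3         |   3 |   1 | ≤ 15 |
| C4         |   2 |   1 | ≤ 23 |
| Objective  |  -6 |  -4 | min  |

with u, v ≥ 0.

(0, 0), (5, 0), (3, 6), (0, 6)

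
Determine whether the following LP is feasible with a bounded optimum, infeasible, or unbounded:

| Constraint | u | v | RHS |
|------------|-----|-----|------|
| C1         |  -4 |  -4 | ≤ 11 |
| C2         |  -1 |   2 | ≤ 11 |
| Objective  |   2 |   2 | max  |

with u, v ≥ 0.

Unbounded (objective can increase without bound)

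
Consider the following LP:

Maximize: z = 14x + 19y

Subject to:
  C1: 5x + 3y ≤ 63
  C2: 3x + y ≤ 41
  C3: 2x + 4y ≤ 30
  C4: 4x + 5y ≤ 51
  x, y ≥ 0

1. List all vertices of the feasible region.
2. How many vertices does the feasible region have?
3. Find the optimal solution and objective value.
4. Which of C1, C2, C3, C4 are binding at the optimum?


1. (0, 0), (12.6, 0), (12.46, 0.2308), (9, 3), (0, 7.5)
2. 5
3. x = 9, y = 3, z = 183
4. C3, C4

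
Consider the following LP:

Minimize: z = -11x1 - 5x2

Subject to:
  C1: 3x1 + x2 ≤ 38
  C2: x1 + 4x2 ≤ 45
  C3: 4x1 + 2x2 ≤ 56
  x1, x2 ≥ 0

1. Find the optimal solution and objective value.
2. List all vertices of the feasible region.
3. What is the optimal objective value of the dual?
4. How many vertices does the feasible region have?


1. x1 = 10, x2 = 8, z = -150
2. (0, 0), (12.67, 0), (10, 8), (9.571, 8.857), (0, 11.25)
3. -150
4. 5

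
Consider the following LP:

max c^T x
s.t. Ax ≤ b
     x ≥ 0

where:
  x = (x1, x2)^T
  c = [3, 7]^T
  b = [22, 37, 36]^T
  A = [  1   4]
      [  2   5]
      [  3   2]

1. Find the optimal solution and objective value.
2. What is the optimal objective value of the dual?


1. x1 = 10, x2 = 3, z = 51
2. 51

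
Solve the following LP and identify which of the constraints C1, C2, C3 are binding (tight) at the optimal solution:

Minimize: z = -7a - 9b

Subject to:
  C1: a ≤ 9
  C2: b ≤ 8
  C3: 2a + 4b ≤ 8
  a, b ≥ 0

At a = 4, b = 0, compute slack b - a·x for each constraint:
  C1: 9 − 4 = 5  (slack)
  C2: 8 − 0 = 8  (slack)
  C3: 8 − 8 = 0  (binding)

Optimal: a = 4, b = 0
Binding: C3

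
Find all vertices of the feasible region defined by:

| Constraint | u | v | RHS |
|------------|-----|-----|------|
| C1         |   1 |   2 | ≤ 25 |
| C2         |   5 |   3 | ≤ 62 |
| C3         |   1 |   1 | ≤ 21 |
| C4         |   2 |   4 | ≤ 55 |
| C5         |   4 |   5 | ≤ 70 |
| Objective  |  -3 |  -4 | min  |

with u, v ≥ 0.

(0, 0), (12.4, 0), (7.692, 7.846), (5, 10), (0, 12.5)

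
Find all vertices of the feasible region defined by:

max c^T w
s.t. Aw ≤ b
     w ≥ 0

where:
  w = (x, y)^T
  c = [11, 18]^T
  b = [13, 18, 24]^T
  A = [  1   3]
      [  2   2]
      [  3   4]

(0, 0), (8, 0), (4, 3), (0, 4.333)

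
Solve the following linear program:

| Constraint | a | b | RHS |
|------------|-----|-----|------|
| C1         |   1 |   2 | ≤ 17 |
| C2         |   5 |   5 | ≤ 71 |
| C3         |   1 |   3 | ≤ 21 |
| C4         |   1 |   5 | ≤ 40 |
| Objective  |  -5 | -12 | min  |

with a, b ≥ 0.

Evaluate the objective at each vertex of the feasible region:
  z(0, 0) = 0
  z(14.2, 0) = -71
  z(11.4, 2.8) = -90.6
  z(9, 4) = -93  ←
  z(0, 7) = -84
The minimum is at a = 9, b = 4.

a = 9, b = 4, z = -93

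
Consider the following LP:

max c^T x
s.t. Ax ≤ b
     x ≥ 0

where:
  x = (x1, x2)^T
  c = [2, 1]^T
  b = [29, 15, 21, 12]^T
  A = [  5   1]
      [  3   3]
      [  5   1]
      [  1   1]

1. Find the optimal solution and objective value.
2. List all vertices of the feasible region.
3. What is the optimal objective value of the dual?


1. x1 = 4, x2 = 1, z = 9
2. (0, 0), (4.2, 0), (4, 1), (0, 5)
3. 9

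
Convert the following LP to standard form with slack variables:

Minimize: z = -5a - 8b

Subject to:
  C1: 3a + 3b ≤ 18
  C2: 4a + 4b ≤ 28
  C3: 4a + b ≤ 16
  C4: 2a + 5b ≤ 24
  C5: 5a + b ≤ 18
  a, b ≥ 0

min z = -5a - 8b

s.t.
  3a + 3b + s1 = 18
  4a + 4b + s2 = 28
  4a + b + s3 = 16
  2a + 5b + s4 = 24
  5a + b + s5 = 18
  a, b, s1, s2, s3, s4, s5 ≥ 0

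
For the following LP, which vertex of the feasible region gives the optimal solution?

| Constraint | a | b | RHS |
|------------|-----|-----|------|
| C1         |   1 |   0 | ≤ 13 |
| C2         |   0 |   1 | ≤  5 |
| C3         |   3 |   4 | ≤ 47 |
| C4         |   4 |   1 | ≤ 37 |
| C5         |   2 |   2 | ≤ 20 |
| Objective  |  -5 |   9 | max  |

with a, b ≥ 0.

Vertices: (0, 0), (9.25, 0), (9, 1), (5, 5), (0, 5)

Evaluate the objective at each vertex of the feasible region:
  z(0, 0) = 0
  z(9.25, 0) = -46.25
  z(9, 1) = -36
  z(5, 5) = 20
  z(0, 5) = 45  ←
The maximum is at a = 0, b = 5.

(0, 5)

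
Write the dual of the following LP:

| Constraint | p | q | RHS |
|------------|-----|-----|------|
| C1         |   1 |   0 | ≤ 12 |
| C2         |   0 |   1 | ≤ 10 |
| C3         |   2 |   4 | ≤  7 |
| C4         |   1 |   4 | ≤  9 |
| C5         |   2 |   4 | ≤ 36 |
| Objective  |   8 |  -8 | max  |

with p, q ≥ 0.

Primal max cᵀx s.t. Ax ≤ b, x ≥ 0  →  Dual min bᵀy s.t. Aᵀy ≥ c, y ≥ 0.

Minimize: z = 12y1 + 10y2 + 7y3 + 9y4 + 36y5

Subject to:
  y1 + 2y3 + y4 + 2y5 ≥ 8
  y2 + 4y3 + 4y4 + 4y5 ≥ -8
  y1, y2, y3, y4, y5 ≥ 0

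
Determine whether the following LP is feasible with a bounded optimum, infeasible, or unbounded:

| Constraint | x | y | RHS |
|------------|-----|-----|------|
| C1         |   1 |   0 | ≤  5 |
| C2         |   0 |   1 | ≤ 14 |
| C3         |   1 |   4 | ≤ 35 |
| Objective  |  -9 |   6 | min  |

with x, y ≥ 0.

Feasible with a bounded optimal solution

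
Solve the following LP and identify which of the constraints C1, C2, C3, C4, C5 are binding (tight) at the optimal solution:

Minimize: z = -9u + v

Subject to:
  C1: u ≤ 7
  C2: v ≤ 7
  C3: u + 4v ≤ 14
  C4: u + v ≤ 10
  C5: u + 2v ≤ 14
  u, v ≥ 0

At u = 7, v = 0, compute slack b - a·x for each constraint:
  C1: 7 − 7 = 0  (binding)
  C2: 7 − 0 = 7  (slack)
  C3: 14 − 7 = 7  (slack)
  C4: 10 − 7 = 3  (slack)
  C5: 14 − 7 = 7  (slack)

Optimal: u = 7, v = 0
Binding: C1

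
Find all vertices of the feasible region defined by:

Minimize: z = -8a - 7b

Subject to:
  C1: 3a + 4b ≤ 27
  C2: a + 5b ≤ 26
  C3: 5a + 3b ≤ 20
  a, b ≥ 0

(0, 0), (4, 0), (1, 5), (0, 5.2)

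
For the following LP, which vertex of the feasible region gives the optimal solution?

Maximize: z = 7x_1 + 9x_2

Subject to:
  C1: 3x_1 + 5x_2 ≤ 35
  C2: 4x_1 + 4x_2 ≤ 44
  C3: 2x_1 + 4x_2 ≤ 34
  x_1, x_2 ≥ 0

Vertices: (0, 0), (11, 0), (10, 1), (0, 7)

Evaluate the objective at each vertex of the feasible region:
  z(0, 0) = 0
  z(11, 0) = 77
  z(10, 1) = 79  ←
  z(0, 7) = 63
The maximum is at x_1 = 10, x_2 = 1.

(10, 1)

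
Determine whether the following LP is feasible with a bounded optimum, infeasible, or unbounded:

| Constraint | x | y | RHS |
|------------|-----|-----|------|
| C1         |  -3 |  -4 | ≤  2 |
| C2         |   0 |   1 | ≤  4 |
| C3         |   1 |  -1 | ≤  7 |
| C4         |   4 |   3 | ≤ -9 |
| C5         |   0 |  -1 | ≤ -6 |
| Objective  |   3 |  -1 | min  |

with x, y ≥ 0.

Infeasible (no feasible solution exists)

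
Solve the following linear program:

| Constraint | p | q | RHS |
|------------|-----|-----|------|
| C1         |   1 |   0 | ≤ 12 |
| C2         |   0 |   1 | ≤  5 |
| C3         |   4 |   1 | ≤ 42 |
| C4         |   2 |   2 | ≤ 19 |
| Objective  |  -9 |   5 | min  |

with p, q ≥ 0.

Evaluate the objective at each vertex of the feasible region:
  z(0, 0) = 0
  z(9.5, 0) = -85.5  ←
  z(4.5, 5) = -15.5
  z(0, 5) = 25
The minimum is at p = 9.5, q = 0.

p = 9.5, q = 0, z = -85.5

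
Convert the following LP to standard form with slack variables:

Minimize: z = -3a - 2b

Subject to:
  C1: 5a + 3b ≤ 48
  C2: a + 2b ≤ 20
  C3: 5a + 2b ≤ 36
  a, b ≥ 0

min z = -3a - 2b

s.t.
  5a + 3b + s1 = 48
  a + 2b + s2 = 20
  5a + 2b + s3 = 36
  a, b, s1, s2, s3 ≥ 0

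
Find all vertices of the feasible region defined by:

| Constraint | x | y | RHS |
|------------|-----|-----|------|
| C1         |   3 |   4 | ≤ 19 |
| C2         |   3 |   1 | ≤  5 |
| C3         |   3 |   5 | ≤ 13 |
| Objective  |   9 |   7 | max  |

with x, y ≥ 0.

(0, 0), (1.667, 0), (1, 2), (0, 2.6)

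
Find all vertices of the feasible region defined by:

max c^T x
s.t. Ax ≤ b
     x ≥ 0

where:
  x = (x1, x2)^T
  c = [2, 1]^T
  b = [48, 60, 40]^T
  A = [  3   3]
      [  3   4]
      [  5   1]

(0, 0), (8, 0), (6, 10), (4, 12), (0, 15)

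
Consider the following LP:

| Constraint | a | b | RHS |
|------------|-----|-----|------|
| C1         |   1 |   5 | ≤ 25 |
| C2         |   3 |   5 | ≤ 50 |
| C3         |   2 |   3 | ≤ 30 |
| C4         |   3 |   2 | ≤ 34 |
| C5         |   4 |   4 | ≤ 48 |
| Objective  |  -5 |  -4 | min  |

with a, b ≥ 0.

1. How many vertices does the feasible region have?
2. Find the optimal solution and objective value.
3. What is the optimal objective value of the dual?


1. 5
2. a = 10, b = 2, z = -58
3. -58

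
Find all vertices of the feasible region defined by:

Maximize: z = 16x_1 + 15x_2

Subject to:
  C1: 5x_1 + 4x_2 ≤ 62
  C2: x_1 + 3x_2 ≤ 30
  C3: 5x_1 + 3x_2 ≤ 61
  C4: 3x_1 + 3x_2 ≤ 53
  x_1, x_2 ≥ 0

(0, 0), (12.2, 0), (11.6, 1), (6, 8), (0, 10)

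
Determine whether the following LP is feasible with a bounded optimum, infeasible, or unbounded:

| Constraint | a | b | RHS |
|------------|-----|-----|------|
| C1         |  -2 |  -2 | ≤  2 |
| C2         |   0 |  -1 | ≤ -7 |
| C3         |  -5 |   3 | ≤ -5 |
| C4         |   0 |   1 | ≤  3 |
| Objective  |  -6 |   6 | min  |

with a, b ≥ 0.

Infeasible (no feasible solution exists)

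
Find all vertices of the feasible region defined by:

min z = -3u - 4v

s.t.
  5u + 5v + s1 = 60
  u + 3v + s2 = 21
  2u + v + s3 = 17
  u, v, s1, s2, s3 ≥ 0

(0, 0), (8.5, 0), (6, 5), (0, 7)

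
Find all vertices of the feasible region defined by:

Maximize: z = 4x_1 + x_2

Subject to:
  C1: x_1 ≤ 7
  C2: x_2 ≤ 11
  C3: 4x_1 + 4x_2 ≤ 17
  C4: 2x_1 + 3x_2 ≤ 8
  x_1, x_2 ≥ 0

(0, 0), (4, 0), (0, 2.667)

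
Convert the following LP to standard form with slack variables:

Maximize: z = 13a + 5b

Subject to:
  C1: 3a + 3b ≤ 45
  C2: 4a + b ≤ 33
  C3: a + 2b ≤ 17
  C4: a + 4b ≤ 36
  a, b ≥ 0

max z = 13a + 5b

s.t.
  3a + 3b + s1 = 45
  4a + b + s2 = 33
  a + 2b + s3 = 17
  a + 4b + s4 = 36
  a, b, s1, s2, s3, s4 ≥ 0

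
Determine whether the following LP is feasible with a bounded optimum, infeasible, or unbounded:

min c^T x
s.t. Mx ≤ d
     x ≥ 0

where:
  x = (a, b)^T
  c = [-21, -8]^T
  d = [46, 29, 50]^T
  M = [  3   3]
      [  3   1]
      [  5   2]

Feasible with a bounded optimal solution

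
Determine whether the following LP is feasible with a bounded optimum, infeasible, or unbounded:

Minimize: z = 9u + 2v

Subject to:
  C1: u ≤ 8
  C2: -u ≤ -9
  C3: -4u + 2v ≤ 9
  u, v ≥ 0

Infeasible (no feasible solution exists)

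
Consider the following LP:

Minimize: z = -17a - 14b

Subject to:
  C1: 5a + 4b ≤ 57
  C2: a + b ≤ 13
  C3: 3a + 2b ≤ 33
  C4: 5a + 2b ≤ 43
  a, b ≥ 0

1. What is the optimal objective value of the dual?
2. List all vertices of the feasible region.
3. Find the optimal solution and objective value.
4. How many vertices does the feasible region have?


1. -197
2. (0, 0), (8.6, 0), (5.8, 7), (5, 8), (0, 13)
3. a = 5, b = 8, z = -197
4. 5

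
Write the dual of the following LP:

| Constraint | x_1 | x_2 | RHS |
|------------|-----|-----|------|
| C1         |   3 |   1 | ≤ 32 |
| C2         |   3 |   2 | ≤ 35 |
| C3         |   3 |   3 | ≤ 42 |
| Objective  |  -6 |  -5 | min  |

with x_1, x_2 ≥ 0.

Primal min cᵀx s.t. Ax ≤ b, x ≥ 0  →  Dual max −bᵀy s.t. Aᵀy ≥ −c, y ≥ 0.

Maximize: z = -32y1 - 35y2 - 42y3

Subject to:
  3y1 + 3y2 + 3y3 ≥ 6
  y1 + 2y2 + 3y3 ≥ 5
  y1, y2, y3 ≥ 0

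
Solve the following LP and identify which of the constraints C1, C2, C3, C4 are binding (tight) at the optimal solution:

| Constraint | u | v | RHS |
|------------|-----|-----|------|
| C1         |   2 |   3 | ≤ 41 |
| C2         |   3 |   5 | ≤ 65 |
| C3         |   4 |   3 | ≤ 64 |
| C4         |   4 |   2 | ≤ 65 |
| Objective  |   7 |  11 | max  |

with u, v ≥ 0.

At u = 10, v = 7, compute slack b - a·x for each constraint:
  C1: 41 − 41 = 0  (binding)
  C2: 65 − 65 = 0  (binding)
  C3: 64 − 61 = 3  (slack)
  C4: 65 − 54 = 11  (slack)

Optimal: u = 10, v = 7
Binding: C1, C2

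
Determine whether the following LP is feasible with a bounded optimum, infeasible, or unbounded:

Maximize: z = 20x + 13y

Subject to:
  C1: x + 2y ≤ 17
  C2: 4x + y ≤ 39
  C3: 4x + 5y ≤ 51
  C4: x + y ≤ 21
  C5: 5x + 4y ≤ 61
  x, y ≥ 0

Feasible with a bounded optimal solution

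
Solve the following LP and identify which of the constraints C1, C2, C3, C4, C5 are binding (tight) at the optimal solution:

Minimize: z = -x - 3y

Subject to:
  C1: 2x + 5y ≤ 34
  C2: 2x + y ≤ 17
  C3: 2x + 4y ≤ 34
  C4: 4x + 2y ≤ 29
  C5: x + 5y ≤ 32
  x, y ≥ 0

At x = 2, y = 6, compute slack b - a·x for each constraint:
  C1: 34 − 34 = 0  (binding)
  C2: 17 − 10 = 7  (slack)
  C3: 34 − 28 = 6  (slack)
  C4: 29 − 20 = 9  (slack)
  C5: 32 − 32 = 0  (binding)

Optimal: x = 2, y = 6
Binding: C1, C5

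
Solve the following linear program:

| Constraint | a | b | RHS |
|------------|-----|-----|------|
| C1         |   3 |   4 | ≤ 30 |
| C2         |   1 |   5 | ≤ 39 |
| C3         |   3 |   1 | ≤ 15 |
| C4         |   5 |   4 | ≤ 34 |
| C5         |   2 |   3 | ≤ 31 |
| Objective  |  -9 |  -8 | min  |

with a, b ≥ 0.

Evaluate the objective at each vertex of the feasible region:
  z(0, 0) = 0
  z(5, 0) = -45
  z(3.714, 3.857) = -64.29
  z(2, 6) = -66  ←
  z(0, 7.5) = -60
The minimum is at a = 2, b = 6.

a = 2, b = 6, z = -66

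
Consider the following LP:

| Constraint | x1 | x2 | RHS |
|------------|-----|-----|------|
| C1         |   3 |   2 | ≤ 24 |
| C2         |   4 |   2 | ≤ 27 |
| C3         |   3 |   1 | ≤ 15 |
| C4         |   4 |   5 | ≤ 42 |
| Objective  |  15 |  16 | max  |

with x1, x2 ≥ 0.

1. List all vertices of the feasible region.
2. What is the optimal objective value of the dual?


1. (0, 0), (5, 0), (3, 6), (0, 8.4)
2. 141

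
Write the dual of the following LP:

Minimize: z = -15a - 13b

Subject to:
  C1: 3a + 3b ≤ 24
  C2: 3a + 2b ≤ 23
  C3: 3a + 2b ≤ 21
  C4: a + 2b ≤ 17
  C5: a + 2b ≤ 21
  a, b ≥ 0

Primal min cᵀx s.t. Ax ≤ b, x ≥ 0  →  Dual max −bᵀy s.t. Aᵀy ≥ −c, y ≥ 0.

Maximize: z = -24y1 - 23y2 - 21y3 - 17y4 - 21y5

Subject to:
  3y1 + 3y2 + 3y3 + y4 + y5 ≥ 15
  3y1 + 2y2 + 2y3 + 2y4 + 2y5 ≥ 13
  y1, y2, y3, y4, y5 ≥ 0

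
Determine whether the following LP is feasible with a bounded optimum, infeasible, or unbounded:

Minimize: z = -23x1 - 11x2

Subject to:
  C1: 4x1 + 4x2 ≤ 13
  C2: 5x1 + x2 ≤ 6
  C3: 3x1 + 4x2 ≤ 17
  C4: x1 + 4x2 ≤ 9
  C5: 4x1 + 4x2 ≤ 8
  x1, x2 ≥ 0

Feasible with a bounded optimal solution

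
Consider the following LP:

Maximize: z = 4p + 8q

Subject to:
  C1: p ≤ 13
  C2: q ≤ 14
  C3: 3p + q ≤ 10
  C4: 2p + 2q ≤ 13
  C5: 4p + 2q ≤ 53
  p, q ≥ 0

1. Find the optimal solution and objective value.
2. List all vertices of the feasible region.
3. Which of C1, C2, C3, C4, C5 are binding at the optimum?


1. p = 0, q = 6.5, z = 52
2. (0, 0), (3.333, 0), (1.75, 4.75), (0, 6.5)
3. C4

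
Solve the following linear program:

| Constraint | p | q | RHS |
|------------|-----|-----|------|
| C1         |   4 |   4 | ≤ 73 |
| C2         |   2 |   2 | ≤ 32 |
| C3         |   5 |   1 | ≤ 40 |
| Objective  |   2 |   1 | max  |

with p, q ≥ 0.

Evaluate the objective at each vertex of the feasible region:
  z(0, 0) = 0
  z(8, 0) = 16
  z(6, 10) = 22  ←
  z(0, 16) = 16
The maximum is at p = 6, q = 10.

p = 6, q = 10, z = 22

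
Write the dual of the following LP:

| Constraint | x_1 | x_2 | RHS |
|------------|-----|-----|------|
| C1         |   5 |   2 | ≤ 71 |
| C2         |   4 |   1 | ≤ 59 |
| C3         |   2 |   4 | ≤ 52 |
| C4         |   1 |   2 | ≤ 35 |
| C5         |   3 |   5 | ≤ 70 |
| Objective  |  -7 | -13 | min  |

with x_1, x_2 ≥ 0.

Primal min cᵀx s.t. Ax ≤ b, x ≥ 0  →  Dual max −bᵀy s.t. Aᵀy ≥ −c, y ≥ 0.

Maximize: z = -71y1 - 59y2 - 52y3 - 35y4 - 70y5

Subject to:
  5y1 + 4y2 + 2y3 + y4 + 3y5 ≥ 7
  2y1 + y2 + 4y3 + 2y4 + 5y5 ≥ 13
  y1, y2, y3, y4, y5 ≥ 0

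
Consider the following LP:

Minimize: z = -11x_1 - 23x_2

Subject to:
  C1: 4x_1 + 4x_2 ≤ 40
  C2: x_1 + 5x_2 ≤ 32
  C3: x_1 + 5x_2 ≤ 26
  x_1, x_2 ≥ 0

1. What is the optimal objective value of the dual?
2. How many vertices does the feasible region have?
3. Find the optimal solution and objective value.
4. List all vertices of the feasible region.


1. -158
2. 4
3. x_1 = 6, x_2 = 4, z = -158
4. (0, 0), (10, 0), (6, 4), (0, 5.2)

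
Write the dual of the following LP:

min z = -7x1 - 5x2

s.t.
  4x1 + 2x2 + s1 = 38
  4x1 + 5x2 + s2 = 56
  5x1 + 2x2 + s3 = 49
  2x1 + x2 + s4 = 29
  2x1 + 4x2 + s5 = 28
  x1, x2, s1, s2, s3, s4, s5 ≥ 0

Primal min cᵀx s.t. Ax ≤ b, x ≥ 0  →  Dual max −bᵀy s.t. Aᵀy ≥ −c, y ≥ 0.

Maximize: z = -38y1 - 56y2 - 49y3 - 29y4 - 28y5

Subject to:
  4y1 + 4y2 + 5y3 + 2y4 + 2y5 ≥ 7
  2y1 + 5y2 + 2y3 + y4 + 4y5 ≥ 5
  y1, y2, y3, y4, y5 ≥ 0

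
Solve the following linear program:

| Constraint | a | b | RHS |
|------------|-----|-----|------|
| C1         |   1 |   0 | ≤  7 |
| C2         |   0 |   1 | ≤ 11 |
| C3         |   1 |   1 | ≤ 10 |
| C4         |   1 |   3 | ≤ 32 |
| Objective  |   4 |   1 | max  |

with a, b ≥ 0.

Evaluate the objective at each vertex of the feasible region:
  z(0, 0) = 0
  z(7, 0) = 28
  z(7, 3) = 31  ←
  z(0, 10) = 10
The maximum is at a = 7, b = 3.

a = 7, b = 3, z = 31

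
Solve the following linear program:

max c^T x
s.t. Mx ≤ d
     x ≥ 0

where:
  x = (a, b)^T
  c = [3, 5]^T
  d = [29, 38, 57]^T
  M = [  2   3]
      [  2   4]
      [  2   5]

Evaluate the objective at each vertex of the feasible region:
  z(0, 0) = 0
  z(14.5, 0) = 43.5
  z(1, 9) = 48  ←
  z(0, 9.5) = 47.5
The maximum is at a = 1, b = 9.

a = 1, b = 9, z = 48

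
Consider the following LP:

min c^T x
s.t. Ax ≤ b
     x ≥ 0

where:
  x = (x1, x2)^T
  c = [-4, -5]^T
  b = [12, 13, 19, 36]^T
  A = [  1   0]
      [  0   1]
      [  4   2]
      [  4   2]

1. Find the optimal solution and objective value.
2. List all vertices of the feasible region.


1. x1 = 0, x2 = 9.5, z = -47.5
2. (0, 0), (4.75, 0), (0, 9.5)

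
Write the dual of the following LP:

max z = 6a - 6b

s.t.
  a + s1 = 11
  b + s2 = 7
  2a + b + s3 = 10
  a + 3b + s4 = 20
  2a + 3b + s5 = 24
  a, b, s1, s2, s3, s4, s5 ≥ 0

Primal max cᵀx s.t. Ax ≤ b, x ≥ 0  →  Dual min bᵀy s.t. Aᵀy ≥ c, y ≥ 0.

Minimize: z = 11y1 + 7y2 + 10y3 + 20y4 + 24y5

Subject to:
  y1 + 2y3 + y4 + 2y5 ≥ 6
  y2 + y3 + 3y4 + 3y5 ≥ -6
  y1, y2, y3, y4, y5 ≥ 0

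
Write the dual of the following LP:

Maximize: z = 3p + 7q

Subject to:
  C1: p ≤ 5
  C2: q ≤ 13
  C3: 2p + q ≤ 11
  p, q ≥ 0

Primal max cᵀx s.t. Ax ≤ b, x ≥ 0  →  Dual min bᵀy s.t. Aᵀy ≥ c, y ≥ 0.

Minimize: z = 5y1 + 13y2 + 11y3

Subject to:
  y1 + 2y3 ≥ 3
  y2 + y3 ≥ 7
  y1, y2, y3 ≥ 0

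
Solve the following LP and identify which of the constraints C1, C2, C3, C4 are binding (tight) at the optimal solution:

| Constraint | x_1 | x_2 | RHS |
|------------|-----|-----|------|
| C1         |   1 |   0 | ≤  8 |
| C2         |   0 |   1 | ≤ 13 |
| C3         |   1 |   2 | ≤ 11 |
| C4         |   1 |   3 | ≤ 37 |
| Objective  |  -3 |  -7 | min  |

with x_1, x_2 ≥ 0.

At x_1 = 0, x_2 = 5.5, compute slack b - a·x for each constraint:
  C1: 8 − 0 = 8  (slack)
  C2: 13 − 5.5 = 7.5  (slack)
  C3: 11 − 11 = 0  (binding)
  C4: 37 − 16.5 = 20.5  (slack)

Optimal: x_1 = 0, x_2 = 5.5
Binding: C3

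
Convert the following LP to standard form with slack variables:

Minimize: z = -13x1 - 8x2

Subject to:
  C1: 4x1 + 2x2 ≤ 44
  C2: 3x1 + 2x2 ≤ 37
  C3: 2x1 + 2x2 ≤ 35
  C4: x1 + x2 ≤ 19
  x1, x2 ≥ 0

min z = -13x1 - 8x2

s.t.
  4x1 + 2x2 + s1 = 44
  3x1 + 2x2 + s2 = 37
  2x1 + 2x2 + s3 = 35
  x1 + x2 + s4 = 19
  x1, x2, s1, s2, s3, s4 ≥ 0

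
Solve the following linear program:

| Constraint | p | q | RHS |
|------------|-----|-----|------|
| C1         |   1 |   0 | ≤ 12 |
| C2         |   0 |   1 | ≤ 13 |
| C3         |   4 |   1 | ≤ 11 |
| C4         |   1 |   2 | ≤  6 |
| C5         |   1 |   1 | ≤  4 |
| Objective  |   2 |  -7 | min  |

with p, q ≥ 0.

Evaluate the objective at each vertex of the feasible region:
  z(0, 0) = 0
  z(2.75, 0) = 5.5
  z(2.333, 1.667) = -7
  z(2, 2) = -10
  z(0, 3) = -21  ←
The minimum is at p = 0, q = 3.

p = 0, q = 3, z = -21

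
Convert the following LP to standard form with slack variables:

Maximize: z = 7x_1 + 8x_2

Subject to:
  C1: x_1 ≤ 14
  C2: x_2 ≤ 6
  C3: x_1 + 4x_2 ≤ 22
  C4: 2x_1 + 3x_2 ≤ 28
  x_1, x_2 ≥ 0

max z = 7x_1 + 8x_2

s.t.
  x_1 + s1 = 14
  x_2 + s2 = 6
  x_1 + 4x_2 + s3 = 22
  2x_1 + 3x_2 + s4 = 28
  x_1, x_2, s1, s2, s3, s4 ≥ 0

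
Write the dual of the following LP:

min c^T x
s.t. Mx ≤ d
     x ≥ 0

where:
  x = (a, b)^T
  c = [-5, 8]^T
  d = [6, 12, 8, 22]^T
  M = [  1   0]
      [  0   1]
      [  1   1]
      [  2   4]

Primal min cᵀx s.t. Ax ≤ b, x ≥ 0  →  Dual max −bᵀy s.t. Aᵀy ≥ −c, y ≥ 0.

Maximize: z = -6y1 - 12y2 - 8y3 - 22y4

Subject to:
  y1 + y3 + 2y4 ≥ 5
  y2 + y3 + 4y4 ≥ -8
  y1, y2, y3, y4 ≥ 0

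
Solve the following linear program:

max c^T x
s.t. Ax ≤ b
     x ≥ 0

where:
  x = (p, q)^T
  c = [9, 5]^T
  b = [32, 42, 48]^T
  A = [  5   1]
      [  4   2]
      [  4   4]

Evaluate the objective at each vertex of the feasible region:
  z(0, 0) = 0
  z(6.4, 0) = 57.6
  z(5, 7) = 80  ←
  z(0, 12) = 60
The maximum is at p = 5, q = 7.

p = 5, q = 7, z = 80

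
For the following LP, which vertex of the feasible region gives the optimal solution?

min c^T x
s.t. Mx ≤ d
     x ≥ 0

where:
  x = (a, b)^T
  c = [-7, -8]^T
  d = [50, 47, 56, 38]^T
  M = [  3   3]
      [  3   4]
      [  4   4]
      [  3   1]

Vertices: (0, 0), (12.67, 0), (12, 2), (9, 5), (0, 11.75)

Evaluate the objective at each vertex of the feasible region:
  z(0, 0) = 0
  z(12.67, 0) = -88.67
  z(12, 2) = -100
  z(9, 5) = -103  ←
  z(0, 11.75) = -94
The minimum is at a = 9, b = 5.

(9, 5)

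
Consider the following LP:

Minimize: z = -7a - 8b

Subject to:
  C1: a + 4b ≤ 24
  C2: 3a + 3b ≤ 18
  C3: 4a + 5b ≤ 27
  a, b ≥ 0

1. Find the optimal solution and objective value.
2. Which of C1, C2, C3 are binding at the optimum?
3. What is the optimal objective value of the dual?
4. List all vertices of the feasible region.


1. a = 3, b = 3, z = -45
2. C2, C3
3. -45
4. (0, 0), (6, 0), (3, 3), (0, 5.4)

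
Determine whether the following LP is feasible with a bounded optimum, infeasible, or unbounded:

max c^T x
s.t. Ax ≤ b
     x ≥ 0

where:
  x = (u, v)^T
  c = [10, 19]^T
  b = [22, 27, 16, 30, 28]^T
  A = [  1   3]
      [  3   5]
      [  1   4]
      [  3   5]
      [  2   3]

Feasible with a bounded optimal solution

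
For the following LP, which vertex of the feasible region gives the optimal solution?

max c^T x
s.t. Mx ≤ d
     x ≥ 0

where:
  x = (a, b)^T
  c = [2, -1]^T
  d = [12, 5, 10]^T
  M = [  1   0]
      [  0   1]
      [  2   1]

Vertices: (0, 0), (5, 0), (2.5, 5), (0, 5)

Evaluate the objective at each vertex of the feasible region:
  z(0, 0) = 0
  z(5, 0) = 10  ←
  z(2.5, 5) = 0
  z(0, 5) = -5
The maximum is at a = 5, b = 0.

(5, 0)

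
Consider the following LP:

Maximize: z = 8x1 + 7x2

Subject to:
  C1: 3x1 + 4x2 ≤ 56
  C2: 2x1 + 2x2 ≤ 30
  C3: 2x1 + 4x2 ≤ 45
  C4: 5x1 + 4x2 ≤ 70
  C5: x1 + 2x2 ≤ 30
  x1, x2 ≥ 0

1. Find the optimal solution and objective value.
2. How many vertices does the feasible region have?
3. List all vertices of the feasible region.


1. x1 = 10, x2 = 5, z = 115
2. 5
3. (0, 0), (14, 0), (10, 5), (7.5, 7.5), (0, 11.25)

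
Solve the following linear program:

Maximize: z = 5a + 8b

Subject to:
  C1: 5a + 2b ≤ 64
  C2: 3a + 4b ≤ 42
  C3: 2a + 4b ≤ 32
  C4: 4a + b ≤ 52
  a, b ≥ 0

Evaluate the objective at each vertex of the feasible region:
  z(0, 0) = 0
  z(12.8, 0) = 64
  z(12.29, 1.286) = 71.71
  z(10, 3) = 74  ←
  z(0, 8) = 64
The maximum is at a = 10, b = 3.

a = 10, b = 3, z = 74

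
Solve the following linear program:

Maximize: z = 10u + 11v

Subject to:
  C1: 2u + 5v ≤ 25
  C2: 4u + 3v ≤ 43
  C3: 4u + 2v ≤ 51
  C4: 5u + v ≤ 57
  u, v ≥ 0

Evaluate the objective at each vertex of the feasible region:
  z(0, 0) = 0
  z(10.75, 0) = 107.5
  z(10, 1) = 111  ←
  z(0, 5) = 55
The maximum is at u = 10, v = 1.

u = 10, v = 1, z = 111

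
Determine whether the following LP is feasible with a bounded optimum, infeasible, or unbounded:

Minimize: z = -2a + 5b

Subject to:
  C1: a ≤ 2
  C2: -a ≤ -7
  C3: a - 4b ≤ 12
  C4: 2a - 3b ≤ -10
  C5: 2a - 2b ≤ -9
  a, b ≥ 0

Infeasible (no feasible solution exists)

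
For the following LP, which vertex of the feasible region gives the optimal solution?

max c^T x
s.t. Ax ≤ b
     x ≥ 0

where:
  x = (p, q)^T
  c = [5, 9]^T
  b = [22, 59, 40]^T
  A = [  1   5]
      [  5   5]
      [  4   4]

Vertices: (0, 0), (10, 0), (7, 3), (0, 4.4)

Evaluate the objective at each vertex of the feasible region:
  z(0, 0) = 0
  z(10, 0) = 50
  z(7, 3) = 62  ←
  z(0, 4.4) = 39.6
The maximum is at p = 7, q = 3.

(7, 3)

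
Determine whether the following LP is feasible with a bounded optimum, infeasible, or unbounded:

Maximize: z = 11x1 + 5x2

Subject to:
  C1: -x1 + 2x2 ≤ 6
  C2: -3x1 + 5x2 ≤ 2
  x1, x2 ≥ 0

Unbounded (objective can increase without bound)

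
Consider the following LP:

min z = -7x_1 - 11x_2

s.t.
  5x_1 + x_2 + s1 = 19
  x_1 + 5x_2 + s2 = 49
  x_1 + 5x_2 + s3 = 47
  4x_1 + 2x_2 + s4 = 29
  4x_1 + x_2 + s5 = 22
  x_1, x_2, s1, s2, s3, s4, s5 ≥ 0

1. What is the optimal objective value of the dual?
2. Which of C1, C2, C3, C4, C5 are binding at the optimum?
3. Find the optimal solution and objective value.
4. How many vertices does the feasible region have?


1. -113
2. C1, C3
3. x_1 = 2, x_2 = 9, z = -113
4. 4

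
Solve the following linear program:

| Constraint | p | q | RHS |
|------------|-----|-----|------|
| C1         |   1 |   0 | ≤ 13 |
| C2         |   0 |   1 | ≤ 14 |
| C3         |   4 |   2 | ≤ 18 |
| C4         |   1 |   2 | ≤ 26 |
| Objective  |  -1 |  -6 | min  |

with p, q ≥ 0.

Evaluate the objective at each vertex of the feasible region:
  z(0, 0) = 0
  z(4.5, 0) = -4.5
  z(0, 9) = -54  ←
The minimum is at p = 0, q = 9.

p = 0, q = 9, z = -54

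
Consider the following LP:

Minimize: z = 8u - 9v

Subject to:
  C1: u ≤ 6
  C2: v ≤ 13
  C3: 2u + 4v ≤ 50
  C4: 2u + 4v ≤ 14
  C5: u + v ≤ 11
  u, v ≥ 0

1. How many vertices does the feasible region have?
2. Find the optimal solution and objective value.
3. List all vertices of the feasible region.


1. 4
2. u = 0, v = 3.5, z = -31.5
3. (0, 0), (6, 0), (6, 0.5), (0, 3.5)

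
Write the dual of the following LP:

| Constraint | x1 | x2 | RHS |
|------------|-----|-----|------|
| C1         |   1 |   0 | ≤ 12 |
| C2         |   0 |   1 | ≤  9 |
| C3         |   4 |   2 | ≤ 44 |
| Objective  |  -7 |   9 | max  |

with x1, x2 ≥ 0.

Primal max cᵀx s.t. Ax ≤ b, x ≥ 0  →  Dual min bᵀy s.t. Aᵀy ≥ c, y ≥ 0.

Minimize: z = 12y1 + 9y2 + 44y3

Subject to:
  y1 + 4y3 ≥ -7
  y2 + 2y3 ≥ 9
  y1, y2, y3 ≥ 0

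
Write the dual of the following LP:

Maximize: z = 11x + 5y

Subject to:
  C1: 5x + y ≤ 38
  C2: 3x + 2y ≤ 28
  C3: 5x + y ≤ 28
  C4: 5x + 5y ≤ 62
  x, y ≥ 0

Primal max cᵀx s.t. Ax ≤ b, x ≥ 0  →  Dual min bᵀy s.t. Aᵀy ≥ c, y ≥ 0.

Minimize: z = 38y1 + 28y2 + 28y3 + 62y4

Subject to:
  5y1 + 3y2 + 5y3 + 5y4 ≥ 11
  y1 + 2y2 + y3 + 5y4 ≥ 5
  y1, y2, y3, y4 ≥ 0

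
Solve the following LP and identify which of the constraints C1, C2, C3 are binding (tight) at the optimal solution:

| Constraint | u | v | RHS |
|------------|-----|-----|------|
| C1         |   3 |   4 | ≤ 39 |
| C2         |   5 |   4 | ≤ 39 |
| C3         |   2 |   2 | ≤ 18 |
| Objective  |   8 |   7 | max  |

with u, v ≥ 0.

At u = 3, v = 6, compute slack b - a·x for each constraint:
  C1: 39 − 33 = 6  (slack)
  C2: 39 − 39 = 0  (binding)
  C3: 18 − 18 = 0  (binding)

Optimal: u = 3, v = 6
Binding: C2, C3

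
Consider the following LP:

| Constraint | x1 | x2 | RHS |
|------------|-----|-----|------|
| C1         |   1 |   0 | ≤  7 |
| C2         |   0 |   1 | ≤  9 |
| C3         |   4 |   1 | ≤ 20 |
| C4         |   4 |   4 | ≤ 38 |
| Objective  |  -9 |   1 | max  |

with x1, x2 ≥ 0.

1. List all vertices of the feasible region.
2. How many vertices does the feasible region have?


1. (0, 0), (5, 0), (3.5, 6), (0.5, 9), (0, 9)
2. 5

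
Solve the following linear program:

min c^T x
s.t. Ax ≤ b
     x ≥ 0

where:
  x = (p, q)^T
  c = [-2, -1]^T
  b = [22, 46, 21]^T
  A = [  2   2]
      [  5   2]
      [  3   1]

Evaluate the objective at each vertex of the feasible region:
  z(0, 0) = 0
  z(7, 0) = -14
  z(5, 6) = -16  ←
  z(0, 11) = -11
The minimum is at p = 5, q = 6.

p = 5, q = 6, z = -16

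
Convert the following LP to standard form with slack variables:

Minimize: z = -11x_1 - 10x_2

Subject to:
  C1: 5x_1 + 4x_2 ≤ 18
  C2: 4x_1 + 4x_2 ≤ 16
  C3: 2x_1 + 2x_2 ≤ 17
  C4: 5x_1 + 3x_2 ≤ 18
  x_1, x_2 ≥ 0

min z = -11x_1 - 10x_2

s.t.
  5x_1 + 4x_2 + s1 = 18
  4x_1 + 4x_2 + s2 = 16
  2x_1 + 2x_2 + s3 = 17
  5x_1 + 3x_2 + s4 = 18
  x_1, x_2, s1, s2, s3, s4 ≥ 0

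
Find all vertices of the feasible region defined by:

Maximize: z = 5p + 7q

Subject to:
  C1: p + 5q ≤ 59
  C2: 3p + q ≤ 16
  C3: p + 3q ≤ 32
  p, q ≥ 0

(0, 0), (5.333, 0), (2, 10), (0, 10.67)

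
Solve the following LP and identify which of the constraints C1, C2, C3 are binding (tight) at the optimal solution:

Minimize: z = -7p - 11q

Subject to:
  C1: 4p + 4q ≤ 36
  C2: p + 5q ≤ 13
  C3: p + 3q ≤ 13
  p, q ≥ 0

At p = 8, q = 1, compute slack b - a·x for each constraint:
  C1: 36 − 36 = 0  (binding)
  C2: 13 − 13 = 0  (binding)
  C3: 13 − 11 = 2  (slack)

Optimal: p = 8, q = 1
Binding: C1, C2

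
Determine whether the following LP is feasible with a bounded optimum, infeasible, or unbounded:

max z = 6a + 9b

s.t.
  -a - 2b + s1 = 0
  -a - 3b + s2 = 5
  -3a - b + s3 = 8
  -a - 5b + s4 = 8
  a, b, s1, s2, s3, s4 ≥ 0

Unbounded (objective can increase without bound)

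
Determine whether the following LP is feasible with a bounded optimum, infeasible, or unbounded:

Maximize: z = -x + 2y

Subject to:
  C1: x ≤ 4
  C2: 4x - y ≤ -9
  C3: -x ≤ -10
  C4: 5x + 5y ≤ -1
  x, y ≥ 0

Infeasible (no feasible solution exists)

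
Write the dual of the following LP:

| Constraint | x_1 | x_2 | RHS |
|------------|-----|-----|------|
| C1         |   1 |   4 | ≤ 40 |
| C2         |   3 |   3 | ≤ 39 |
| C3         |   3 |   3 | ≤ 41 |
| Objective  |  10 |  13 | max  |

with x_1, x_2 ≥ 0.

Primal max cᵀx s.t. Ax ≤ b, x ≥ 0  →  Dual min bᵀy s.t. Aᵀy ≥ c, y ≥ 0.

Minimize: z = 40y1 + 39y2 + 41y3

Subject to:
  y1 + 3y2 + 3y3 ≥ 10
  4y1 + 3y2 + 3y3 ≥ 13
  y1, y2, y3 ≥ 0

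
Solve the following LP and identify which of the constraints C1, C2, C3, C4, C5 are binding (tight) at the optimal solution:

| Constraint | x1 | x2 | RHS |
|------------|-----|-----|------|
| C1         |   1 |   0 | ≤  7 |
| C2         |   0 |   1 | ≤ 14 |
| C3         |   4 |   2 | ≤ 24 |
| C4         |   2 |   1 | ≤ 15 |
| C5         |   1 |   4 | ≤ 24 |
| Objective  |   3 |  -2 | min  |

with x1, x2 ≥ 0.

At x1 = 0, x2 = 6, compute slack b - a·x for each constraint:
  C1: 7 − 0 = 7  (slack)
  C2: 14 − 6 = 8  (slack)
  C3: 24 − 12 = 12  (slack)
  C4: 15 − 6 = 9  (slack)
  C5: 24 − 24 = 0  (binding)

Optimal: x1 = 0, x2 = 6
Binding: C5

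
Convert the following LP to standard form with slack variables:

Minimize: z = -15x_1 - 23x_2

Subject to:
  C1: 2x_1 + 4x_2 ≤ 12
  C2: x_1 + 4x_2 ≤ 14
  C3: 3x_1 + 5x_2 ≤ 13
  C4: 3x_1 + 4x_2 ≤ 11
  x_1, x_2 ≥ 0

min z = -15x_1 - 23x_2

s.t.
  2x_1 + 4x_2 + s1 = 12
  x_1 + 4x_2 + s2 = 14
  3x_1 + 5x_2 + s3 = 13
  3x_1 + 4x_2 + s4 = 11
  x_1, x_2, s1, s2, s3, s4 ≥ 0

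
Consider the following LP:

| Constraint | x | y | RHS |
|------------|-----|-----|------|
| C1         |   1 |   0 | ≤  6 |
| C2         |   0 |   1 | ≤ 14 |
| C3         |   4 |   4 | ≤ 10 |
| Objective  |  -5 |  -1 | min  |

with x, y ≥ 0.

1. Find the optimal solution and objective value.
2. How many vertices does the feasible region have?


1. x = 2.5, y = 0, z = -12.5
2. 3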